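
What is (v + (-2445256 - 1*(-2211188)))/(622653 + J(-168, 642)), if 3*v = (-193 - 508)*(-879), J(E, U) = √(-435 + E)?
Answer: -5951524925/129232253004 + 28675*I*√67/129232253004 ≈ -0.046053 + 1.8162e-6*I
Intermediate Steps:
v = 205393 (v = ((-193 - 508)*(-879))/3 = (-701*(-879))/3 = (⅓)*616179 = 205393)
(v + (-2445256 - 1*(-2211188)))/(622653 + J(-168, 642)) = (205393 + (-2445256 - 1*(-2211188)))/(622653 + √(-435 - 168)) = (205393 + (-2445256 + 2211188))/(622653 + √(-603)) = (205393 - 234068)/(622653 + 3*I*√67) = -28675/(622653 + 3*I*√67)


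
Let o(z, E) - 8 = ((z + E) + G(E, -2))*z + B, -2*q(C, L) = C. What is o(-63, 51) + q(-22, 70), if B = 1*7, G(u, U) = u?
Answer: -2431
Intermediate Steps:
q(C, L) = -C/2
B = 7
o(z, E) = 15 + z*(z + 2*E) (o(z, E) = 8 + (((z + E) + E)*z + 7) = 8 + (((E + z) + E)*z + 7) = 8 + ((z + 2*E)*z + 7) = 8 + (z*(z + 2*E) + 7) = 8 + (7 + z*(z + 2*E)) = 15 + z*(z + 2*E))
o(-63, 51) + q(-22, 70) = (15 + (-63)² + 2*51*(-63)) - ½*(-22) = (15 + 3969 - 6426) + 11 = -2442 + 11 = -2431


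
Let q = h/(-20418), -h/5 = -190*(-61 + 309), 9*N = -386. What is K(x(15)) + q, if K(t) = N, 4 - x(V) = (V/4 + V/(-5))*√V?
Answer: -1666958/30627 ≈ -54.428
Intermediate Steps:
N = -386/9 (N = (⅑)*(-386) = -386/9 ≈ -42.889)
x(V) = 4 - V^(3/2)/20 (x(V) = 4 - (V/4 + V/(-5))*√V = 4 - (V*(¼) + V*(-⅕))*√V = 4 - (V/4 - V/5)*√V = 4 - V/20*√V = 4 - V^(3/2)/20)
K(t) = -386/9
h = 235600 (h = -(-950)*(-61 + 309) = -(-950)*248 = -5*(-47120) = 235600)
q = -117800/10209 (q = 235600/(-20418) = 235600*(-1/20418) = -117800/10209 ≈ -11.539)
K(x(15)) + q = -386/9 - 117800/10209 = -1666958/30627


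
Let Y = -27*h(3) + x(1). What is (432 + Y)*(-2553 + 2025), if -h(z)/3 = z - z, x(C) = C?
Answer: -228624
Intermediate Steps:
h(z) = 0 (h(z) = -3*(z - z) = -3*0 = 0)
Y = 1 (Y = -27*0 + 1 = 0 + 1 = 1)
(432 + Y)*(-2553 + 2025) = (432 + 1)*(-2553 + 2025) = 433*(-528) = -228624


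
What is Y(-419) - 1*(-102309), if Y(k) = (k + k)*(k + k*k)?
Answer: -146666687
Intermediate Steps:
Y(k) = 2*k*(k + k²) (Y(k) = (2*k)*(k + k²) = 2*k*(k + k²))
Y(-419) - 1*(-102309) = 2*(-419)²*(1 - 419) - 1*(-102309) = 2*175561*(-418) + 102309 = -146768996 + 102309 = -146666687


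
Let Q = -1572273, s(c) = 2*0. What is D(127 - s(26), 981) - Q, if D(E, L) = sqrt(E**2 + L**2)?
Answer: 1572273 + sqrt(978490) ≈ 1.5733e+6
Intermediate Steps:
s(c) = 0
D(127 - s(26), 981) - Q = sqrt((127 - 1*0)**2 + 981**2) - 1*(-1572273) = sqrt((127 + 0)**2 + 962361) + 1572273 = sqrt(127**2 + 962361) + 1572273 = sqrt(16129 + 962361) + 1572273 = sqrt(978490) + 1572273 = 1572273 + sqrt(978490)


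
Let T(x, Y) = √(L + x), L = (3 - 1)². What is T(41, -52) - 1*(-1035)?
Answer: 1035 + 3*√5 ≈ 1041.7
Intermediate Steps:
L = 4 (L = 2² = 4)
T(x, Y) = √(4 + x)
T(41, -52) - 1*(-1035) = √(4 + 41) - 1*(-1035) = √45 + 1035 = 3*√5 + 1035 = 1035 + 3*√5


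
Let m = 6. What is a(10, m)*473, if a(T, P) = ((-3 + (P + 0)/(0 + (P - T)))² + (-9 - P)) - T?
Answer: -8987/4 ≈ -2246.8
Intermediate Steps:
a(T, P) = -9 + (-3 + P/(P - T))² - P - T (a(T, P) = ((-3 + P/(P - T))² + (-9 - P)) - T = (-9 + (-3 + P/(P - T))² - P) - T = -9 + (-3 + P/(P - T))² - P - T)
a(10, m)*473 = (-9 - 1*6 - 1*10 + (-3*10 + 2*6)²/(6 - 1*10)²)*473 = (-9 - 6 - 10 + (-30 + 12)²/(6 - 10)²)*473 = (-9 - 6 - 10 + (-18)²/(-4)²)*473 = (-9 - 6 - 10 + (1/16)*324)*473 = (-9 - 6 - 10 + 81/4)*473 = -19/4*473 = -8987/4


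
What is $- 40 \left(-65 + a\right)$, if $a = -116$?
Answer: $7240$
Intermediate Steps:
$- 40 \left(-65 + a\right) = - 40 \left(-65 - 116\right) = \left(-40\right) \left(-181\right) = 7240$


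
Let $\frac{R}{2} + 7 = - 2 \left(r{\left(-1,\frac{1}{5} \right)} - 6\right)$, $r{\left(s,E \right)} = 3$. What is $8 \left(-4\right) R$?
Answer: $64$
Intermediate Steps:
$R = -2$ ($R = -14 + 2 \left(- 2 \left(3 - 6\right)\right) = -14 + 2 \left(\left(-2\right) \left(-3\right)\right) = -14 + 2 \cdot 6 = -14 + 12 = -2$)
$8 \left(-4\right) R = 8 \left(-4\right) \left(-2\right) = \left(-32\right) \left(-2\right) = 64$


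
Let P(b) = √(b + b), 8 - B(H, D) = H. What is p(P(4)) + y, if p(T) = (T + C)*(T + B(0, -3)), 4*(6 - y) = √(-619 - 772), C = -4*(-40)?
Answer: 1294 + 336*√2 - I*√1391/4 ≈ 1769.2 - 9.324*I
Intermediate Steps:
C = 160
B(H, D) = 8 - H
P(b) = √2*√b (P(b) = √(2*b) = √2*√b)
y = 6 - I*√1391/4 (y = 6 - √(-619 - 772)/4 = 6 - I*√1391/4 ≈ 6.0 - 9.324*I)
p(T) = (8 + T)*(160 + T) (p(T) = (T + 160)*(T + (8 - 1*0)) = (160 + T)*(T + (8 + 0)) = (160 + T)*(T + 8) = (160 + T)*(8 + T) = (8 + T)*(160 + T))
p(P(4)) + y = (1280 + (√2*√4)² + 168*(√2*√4)) + (6 - I*√1391/4) = (1280 + (√2*2)² + 168*(√2*2)) + (6 - I*√1391/4) = (1280 + (2*√2)² + 168*(2*√2)) + (6 - I*√1391/4) = (1280 + 8 + 336*√2) + (6 - I*√1391/4) = (1288 + 336*√2) + (6 - I*√1391/4) = 1294 + 336*√2 - I*√1391/4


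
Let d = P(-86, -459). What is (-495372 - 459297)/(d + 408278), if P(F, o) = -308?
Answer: -318223/135990 ≈ -2.3400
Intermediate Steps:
d = -308
(-495372 - 459297)/(d + 408278) = (-495372 - 459297)/(-308 + 408278) = -954669/407970 = -954669*1/407970 = -318223/135990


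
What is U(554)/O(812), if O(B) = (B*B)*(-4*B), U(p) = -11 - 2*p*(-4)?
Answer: -4421/2141549312 ≈ -2.0644e-6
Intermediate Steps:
U(p) = -11 + 8*p
O(B) = -4*B**3 (O(B) = B**2*(-4*B) = -4*B**3)
U(554)/O(812) = (-11 + 8*554)/((-4*812**3)) = (-11 + 4432)/((-4*535387328)) = 4421/(-2141549312) = 4421*(-1/2141549312) = -4421/2141549312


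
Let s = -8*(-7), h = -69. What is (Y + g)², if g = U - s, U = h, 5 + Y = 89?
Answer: 1681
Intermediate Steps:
Y = 84 (Y = -5 + 89 = 84)
s = 56
U = -69
g = -125 (g = -69 - 1*56 = -69 - 56 = -125)
(Y + g)² = (84 - 125)² = (-41)² = 1681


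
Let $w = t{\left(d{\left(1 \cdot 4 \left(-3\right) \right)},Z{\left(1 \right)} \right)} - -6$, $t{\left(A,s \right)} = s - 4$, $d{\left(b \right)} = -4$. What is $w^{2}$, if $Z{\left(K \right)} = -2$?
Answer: $0$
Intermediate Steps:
$t{\left(A,s \right)} = -4 + s$ ($t{\left(A,s \right)} = s - 4 = -4 + s$)
$w = 0$ ($w = \left(-4 - 2\right) - -6 = -6 + 6 = 0$)
$w^{2} = 0^{2} = 0$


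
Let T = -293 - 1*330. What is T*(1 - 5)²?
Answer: -9968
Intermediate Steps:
T = -623 (T = -293 - 330 = -623)
T*(1 - 5)² = -623*(1 - 5)² = -623*(-4)² = -623*16 = -9968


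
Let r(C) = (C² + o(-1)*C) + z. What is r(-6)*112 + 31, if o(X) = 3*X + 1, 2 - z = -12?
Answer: 6975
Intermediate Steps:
z = 14 (z = 2 - 1*(-12) = 2 + 12 = 14)
o(X) = 1 + 3*X
r(C) = 14 + C² - 2*C (r(C) = (C² + (1 + 3*(-1))*C) + 14 = (C² + (1 - 3)*C) + 14 = (C² - 2*C) + 14 = 14 + C² - 2*C)
r(-6)*112 + 31 = (14 + (-6)² - 2*(-6))*112 + 31 = (14 + 36 + 12)*112 + 31 = 62*112 + 31 = 6944 + 31 = 6975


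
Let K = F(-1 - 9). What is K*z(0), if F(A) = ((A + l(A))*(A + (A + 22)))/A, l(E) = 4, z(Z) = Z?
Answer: 0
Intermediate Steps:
F(A) = (4 + A)*(22 + 2*A)/A (F(A) = ((A + 4)*(A + (A + 22)))/A = ((4 + A)*(A + (22 + A)))/A = ((4 + A)*(22 + 2*A))/A = (4 + A)*(22 + 2*A)/A)
K = 6/5 (K = 30 + 2*(-1 - 9) + 88/(-1 - 9) = 30 + 2*(-10) + 88/(-10) = 30 - 20 + 88*(-⅒) = 30 - 20 - 44/5 = 6/5 ≈ 1.2000)
K*z(0) = (6/5)*0 = 0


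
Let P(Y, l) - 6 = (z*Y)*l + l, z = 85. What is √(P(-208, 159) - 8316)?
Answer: I*√2819271 ≈ 1679.1*I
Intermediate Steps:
P(Y, l) = 6 + l + 85*Y*l (P(Y, l) = 6 + ((85*Y)*l + l) = 6 + (85*Y*l + l) = 6 + (l + 85*Y*l) = 6 + l + 85*Y*l)
√(P(-208, 159) - 8316) = √((6 + 159 + 85*(-208)*159) - 8316) = √((6 + 159 - 2811120) - 8316) = √(-2810955 - 8316) = √(-2819271) = I*√2819271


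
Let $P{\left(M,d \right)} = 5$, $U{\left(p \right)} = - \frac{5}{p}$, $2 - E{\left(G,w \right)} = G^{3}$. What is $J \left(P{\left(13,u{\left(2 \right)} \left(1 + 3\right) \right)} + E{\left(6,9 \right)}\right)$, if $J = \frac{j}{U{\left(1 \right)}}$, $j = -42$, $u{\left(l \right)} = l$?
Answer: $- \frac{8778}{5} \approx -1755.6$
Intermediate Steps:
$E{\left(G,w \right)} = 2 - G^{3}$
$J = \frac{42}{5}$ ($J = - \frac{42}{\left(-5\right) 1^{-1}} = - \frac{42}{\left(-5\right) 1} = - \frac{42}{-5} = \left(-42\right) \left(- \frac{1}{5}\right) = \frac{42}{5} \approx 8.4$)
$J \left(P{\left(13,u{\left(2 \right)} \left(1 + 3\right) \right)} + E{\left(6,9 \right)}\right) = \frac{42 \left(5 + \left(2 - 6^{3}\right)\right)}{5} = \frac{42 \left(5 + \left(2 - 216\right)\right)}{5} = \frac{42 \left(5 - 214\right)}{5} = \frac{42}{5} \left(-209\right) = - \frac{8778}{5}$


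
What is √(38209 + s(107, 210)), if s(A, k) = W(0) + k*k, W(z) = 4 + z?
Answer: √82313 ≈ 286.90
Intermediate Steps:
s(A, k) = 4 + k² (s(A, k) = (4 + 0) + k*k = 4 + k²)
√(38209 + s(107, 210)) = √(38209 + (4 + 210²)) = √(38209 + (4 + 44100)) = √(38209 + 44104) = √82313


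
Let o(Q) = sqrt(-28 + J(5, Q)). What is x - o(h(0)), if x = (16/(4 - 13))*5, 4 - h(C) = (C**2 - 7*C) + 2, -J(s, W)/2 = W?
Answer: -80/9 - 4*I*sqrt(2) ≈ -8.8889 - 5.6569*I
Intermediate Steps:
J(s, W) = -2*W
h(C) = 2 - C**2 + 7*C (h(C) = 4 - ((C**2 - 7*C) + 2) = 4 - (2 + C**2 - 7*C) = 4 + (-2 - C**2 + 7*C) = 2 - C**2 + 7*C)
o(Q) = sqrt(-28 - 2*Q)
x = -80/9 (x = (16/(-9))*5 = -1/9*16*5 = -16/9*5 = -80/9 ≈ -8.8889)
x - o(h(0)) = -80/9 - sqrt(-28 - 2*(2 - 1*0**2 + 7*0)) = -80/9 - sqrt(-28 - 2*(2 - 1*0 + 0)) = -80/9 - sqrt(-28 - 2*(2 + 0 + 0)) = -80/9 - sqrt(-28 - 2*2) = -80/9 - sqrt(-28 - 4) = -80/9 - sqrt(-32) = -80/9 - 4*I*sqrt(2)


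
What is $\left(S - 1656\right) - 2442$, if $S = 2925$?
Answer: $-1173$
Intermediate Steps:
$\left(S - 1656\right) - 2442 = \left(2925 - 1656\right) - 2442 = 1269 - 2442 = -1173$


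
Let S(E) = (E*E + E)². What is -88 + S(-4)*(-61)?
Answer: -8872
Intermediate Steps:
S(E) = (E + E²)² (S(E) = (E² + E)² = (E + E²)²)
-88 + S(-4)*(-61) = -88 + ((-4)²*(1 - 4)²)*(-61) = -88 + (16*(-3)²)*(-61) = -88 + (16*9)*(-61) = -88 + 144*(-61) = -88 - 8784 = -8872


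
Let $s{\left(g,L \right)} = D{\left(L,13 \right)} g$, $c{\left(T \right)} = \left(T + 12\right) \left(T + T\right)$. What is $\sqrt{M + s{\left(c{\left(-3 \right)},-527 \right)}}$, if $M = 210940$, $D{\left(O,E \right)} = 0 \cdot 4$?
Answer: $2 \sqrt{52735} \approx 459.28$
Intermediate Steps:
$D{\left(O,E \right)} = 0$
$c{\left(T \right)} = 2 T \left(12 + T\right)$ ($c{\left(T \right)} = \left(12 + T\right) 2 T = 2 T \left(12 + T\right)$)
$s{\left(g,L \right)} = 0$ ($s{\left(g,L \right)} = 0 g = 0$)
$\sqrt{M + s{\left(c{\left(-3 \right)},-527 \right)}} = \sqrt{210940 + 0} = \sqrt{210940} = 2 \sqrt{52735}$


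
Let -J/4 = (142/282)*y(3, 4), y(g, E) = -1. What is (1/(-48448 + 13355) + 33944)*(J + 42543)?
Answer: 2381935765366659/1649371 ≈ 1.4441e+9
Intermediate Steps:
J = 284/141 (J = -4*142/282*(-1) = -4*142*(1/282)*(-1) = -284*(-1)/141 = -4*(-71/141) = 284/141 ≈ 2.0142)
(1/(-48448 + 13355) + 33944)*(J + 42543) = (1/(-48448 + 13355) + 33944)*(284/141 + 42543) = (1/(-35093) + 33944)*(5998847/141) = (-1/35093 + 33944)*(5998847/141) = (1191196791/35093)*(5998847/141) = 2381935765366659/1649371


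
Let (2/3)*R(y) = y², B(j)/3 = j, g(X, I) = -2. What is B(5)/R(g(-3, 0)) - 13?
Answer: -21/2 ≈ -10.500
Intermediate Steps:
B(j) = 3*j
R(y) = 3*y²/2
B(5)/R(g(-3, 0)) - 13 = (3*5)/(((3/2)*(-2)²)) - 13 = 15/(((3/2)*4)) - 13 = 15/6 - 13 = 15*(⅙) - 13 = 5/2 - 13 = -21/2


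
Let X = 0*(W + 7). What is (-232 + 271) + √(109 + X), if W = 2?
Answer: 39 + √109 ≈ 49.440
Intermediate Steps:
X = 0 (X = 0*(2 + 7) = 0*9 = 0)
(-232 + 271) + √(109 + X) = (-232 + 271) + √(109 + 0) = 39 + √109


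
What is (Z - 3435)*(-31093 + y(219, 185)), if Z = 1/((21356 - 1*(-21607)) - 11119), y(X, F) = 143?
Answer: 1692719551025/15922 ≈ 1.0631e+8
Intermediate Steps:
Z = 1/31844 (Z = 1/((21356 + 21607) - 11119) = 1/(42963 - 11119) = 1/31844 ≈ 3.1403e-5)
(Z - 3435)*(-31093 + y(219, 185)) = (1/31844 - 3435)*(-31093 + 143) = -109384139/31844*(-30950) = 1692719551025/15922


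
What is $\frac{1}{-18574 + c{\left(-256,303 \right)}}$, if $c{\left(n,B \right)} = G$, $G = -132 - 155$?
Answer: $- \frac{1}{18861} \approx -5.3019 \cdot 10^{-5}$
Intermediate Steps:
$G = -287$
$c{\left(n,B \right)} = -287$
$\frac{1}{-18574 + c{\left(-256,303 \right)}} = \frac{1}{-18574 - 287} = \frac{1}{-18861} = - \frac{1}{18861}$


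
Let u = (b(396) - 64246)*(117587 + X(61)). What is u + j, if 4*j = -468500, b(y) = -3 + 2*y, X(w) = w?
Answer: -7465706261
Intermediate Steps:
j = -117125 (j = (¼)*(-468500) = -117125)
u = -7465589136 (u = ((-3 + 2*396) - 64246)*(117587 + 61) = ((-3 + 792) - 64246)*117648 = (789 - 64246)*117648 = -63457*117648 = -7465589136)
u + j = -7465589136 - 117125 = -7465706261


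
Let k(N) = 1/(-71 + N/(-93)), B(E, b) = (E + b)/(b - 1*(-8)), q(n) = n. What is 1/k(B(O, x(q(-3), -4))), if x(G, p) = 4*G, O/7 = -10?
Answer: -13247/186 ≈ -71.220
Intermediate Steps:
O = -70 (O = 7*(-10) = -70)
B(E, b) = (E + b)/(8 + b) (B(E, b) = (E + b)/(b + 8) = (E + b)/(8 + b))
k(N) = 1/(-71 - N/93) (k(N) = 1/(-71 + N*(-1/93)) = 1/(-71 - N/93))
1/k(B(O, x(q(-3), -4))) = 1/(-93/(6603 + (-70 + 4*(-3))/(8 + 4*(-3)))) = 1/(-93/(6603 + (-70 - 12)/(8 - 12))) = 1/(-93/(6603 - 82/(-4))) = 1/(-93/(6603 - ¼*(-82))) = 1/(-93/(6603 + 41/2)) = 1/(-93/13247/2) = 1/(-93*2/13247) = 1/(-186/13247) = -13247/186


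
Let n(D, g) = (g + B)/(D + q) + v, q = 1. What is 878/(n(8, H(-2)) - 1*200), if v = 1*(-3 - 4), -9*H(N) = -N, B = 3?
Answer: -35559/8371 ≈ -4.2479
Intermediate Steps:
H(N) = N/9 (H(N) = -(-1)*N/9 = N/9)
v = -7 (v = 1*(-7) = -7)
n(D, g) = -7 + (3 + g)/(1 + D) (n(D, g) = (g + 3)/(D + 1) - 7 = (3 + g)/(1 + D) - 7 = -7 + (3 + g)/(1 + D))
878/(n(8, H(-2)) - 1*200) = 878/((-4 + (1/9)*(-2) - 7*8)/(1 + 8) - 1*200) = 878/((-4 - 2/9 - 56)/9 - 200) = 878/((1/9)*(-542/9) - 200) = 878/(-542/81 - 200) = 878/(-16742/81) = 878*(-81/16742) = -35559/8371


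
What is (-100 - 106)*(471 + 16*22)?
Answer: -169538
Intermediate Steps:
(-100 - 106)*(471 + 16*22) = -206*(471 + 352) = -206*823 = -169538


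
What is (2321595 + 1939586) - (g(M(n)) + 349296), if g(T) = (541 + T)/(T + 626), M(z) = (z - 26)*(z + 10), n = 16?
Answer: 1431749629/366 ≈ 3.9119e+6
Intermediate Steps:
M(z) = (-26 + z)*(10 + z)
g(T) = (541 + T)/(626 + T)
(2321595 + 1939586) - (g(M(n)) + 349296) = (2321595 + 1939586) - ((541 + (-260 + 16² - 16*16))/(626 + (-260 + 16² - 16*16)) + 349296) = 4261181 - ((541 + (-260 + 256 - 256))/(626 + (-260 + 256 - 256)) + 349296) = 4261181 - ((541 - 260)/(626 - 260) + 349296) = 4261181 - (281/366 + 349296) = 4261181 - 1*127842617/366 = 4261181 - 127842617/366 = 1431749629/366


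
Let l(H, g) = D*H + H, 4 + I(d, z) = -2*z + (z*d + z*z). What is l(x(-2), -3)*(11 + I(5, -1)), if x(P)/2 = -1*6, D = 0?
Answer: -60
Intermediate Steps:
x(P) = -12 (x(P) = 2*(-1*6) = 2*(-6) = -12)
I(d, z) = -4 + z² - 2*z + d*z (I(d, z) = -4 + (-2*z + (z*d + z*z)) = -4 + (-2*z + (d*z + z²)) = -4 + (-2*z + (z² + d*z)) = -4 + (z² - 2*z + d*z) = -4 + z² - 2*z + d*z)
l(H, g) = H (l(H, g) = 0*H + H = 0 + H = H)
l(x(-2), -3)*(11 + I(5, -1)) = -12*(11 + (-4 + (-1)² - 2*(-1) + 5*(-1))) = -12*(11 + (-4 + 1 + 2 - 5)) = -12*(11 - 6) = -12*5 = -60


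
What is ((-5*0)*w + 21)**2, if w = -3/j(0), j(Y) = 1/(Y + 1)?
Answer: 441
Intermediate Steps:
j(Y) = 1/(1 + Y)
w = -3 (w = -3/(1/(1 + 0)) = -3/(1/1) = -3/1 = -3*1 = -3)
((-5*0)*w + 21)**2 = (-5*0*(-3) + 21)**2 = (0*(-3) + 21)**2 = (0 + 21)**2 = 21**2 = 441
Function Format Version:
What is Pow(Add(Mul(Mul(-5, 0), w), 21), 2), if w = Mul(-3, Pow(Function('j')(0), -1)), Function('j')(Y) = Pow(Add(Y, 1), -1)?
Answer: 441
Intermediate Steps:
Function('j')(Y) = Pow(Add(1, Y), -1)
w = -3 (w = Mul(-3, Pow(Pow(Add(1, 0), -1), -1)) = Mul(-3, Pow(Pow(1, -1), -1)) = Mul(-3, Pow(1, -1)) = Mul(-3, 1) = -3)
Pow(Add(Mul(Mul(-5, 0), w), 21), 2) = Pow(Add(Mul(Mul(-5, 0), -3), 21), 2) = Pow(Add(Mul(0, -3), 21), 2) = Pow(Add(0, 21), 2) = Pow(21, 2) = 441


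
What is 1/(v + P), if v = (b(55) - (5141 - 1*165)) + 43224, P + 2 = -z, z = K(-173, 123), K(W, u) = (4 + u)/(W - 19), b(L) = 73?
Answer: 192/7357375 ≈ 2.6096e-5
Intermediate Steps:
K(W, u) = (4 + u)/(-19 + W)
z = -127/192 (z = (4 + 123)/(-19 - 173) = 127/(-192) = -1/192*127 = -127/192 ≈ -0.66146)
P = -257/192 (P = -2 - 1*(-127/192) = -2 + 127/192 = -257/192 ≈ -1.3385)
v = 38321 (v = (73 - (5141 - 1*165)) + 43224 = (73 - (5141 - 165)) + 43224 = (73 - 1*4976) + 43224 = (73 - 4976) + 43224 = -4903 + 43224 = 38321)
1/(v + P) = 1/(38321 - 257/192) = 1/(7357375/192) = 192/7357375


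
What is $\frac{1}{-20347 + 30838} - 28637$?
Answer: $- \frac{300430766}{10491} \approx -28637.0$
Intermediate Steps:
$\frac{1}{-20347 + 30838} - 28637 = \frac{1}{10491} - 28637 = - \frac{300430766}{10491}$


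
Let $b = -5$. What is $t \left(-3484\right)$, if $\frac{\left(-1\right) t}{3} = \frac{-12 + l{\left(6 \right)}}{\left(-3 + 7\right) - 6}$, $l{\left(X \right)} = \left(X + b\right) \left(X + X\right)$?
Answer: $0$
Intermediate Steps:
$l{\left(X \right)} = 2 X \left(-5 + X\right)$ ($l{\left(X \right)} = \left(X - 5\right) \left(X + X\right) = \left(-5 + X\right) 2 X = 2 X \left(-5 + X\right)$)
$t = 0$ ($t = - 3 \frac{-12 + 2 \cdot 6 \left(-5 + 6\right)}{\left(-3 + 7\right) - 6} = - 3 \frac{-12 + 2 \cdot 6 \cdot 1}{4 - 6} = - 3 \frac{-12 + 12}{-2} = - 3 \cdot 0 \left(- \frac{1}{2}\right) = \left(-3\right) 0 = 0$)
$t \left(-3484\right) = 0 \left(-3484\right) = 0$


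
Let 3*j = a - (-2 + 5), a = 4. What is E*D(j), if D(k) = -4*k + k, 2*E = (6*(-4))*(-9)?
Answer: -108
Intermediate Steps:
E = 108 (E = ((6*(-4))*(-9))/2 = (-24*(-9))/2 = (1/2)*216 = 108)
j = 1/3 (j = (4 - (-2 + 5))/3 = (4 - 1*3)/3 = (4 - 3)/3 = (1/3)*1 = 1/3 ≈ 0.33333)
D(k) = -3*k
E*D(j) = 108*(-3*1/3) = 108*(-1) = -108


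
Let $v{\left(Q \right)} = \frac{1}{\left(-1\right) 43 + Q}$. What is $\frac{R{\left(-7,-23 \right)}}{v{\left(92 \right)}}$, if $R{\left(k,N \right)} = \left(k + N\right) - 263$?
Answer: $-14357$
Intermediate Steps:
$R{\left(k,N \right)} = -263 + N + k$ ($R{\left(k,N \right)} = \left(N + k\right) - 263 = -263 + N + k$)
$v{\left(Q \right)} = \frac{1}{-43 + Q}$
$\frac{R{\left(-7,-23 \right)}}{v{\left(92 \right)}} = \frac{-263 - 23 - 7}{\frac{1}{-43 + 92}} = - \frac{293}{\frac{1}{49}} = - 293 \frac{1}{\frac{1}{49}} = \left(-293\right) 49 = -14357$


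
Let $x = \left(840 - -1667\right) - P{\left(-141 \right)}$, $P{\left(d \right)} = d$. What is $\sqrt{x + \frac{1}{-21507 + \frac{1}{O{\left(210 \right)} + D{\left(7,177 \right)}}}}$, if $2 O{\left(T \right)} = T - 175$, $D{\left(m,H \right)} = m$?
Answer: $\frac{\sqrt{2940818047849879}}{1053841} \approx 51.459$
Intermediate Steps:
$O{\left(T \right)} = - \frac{175}{2} + \frac{T}{2}$ ($O{\left(T \right)} = \frac{T - 175}{2} = \frac{-175 + T}{2} = - \frac{175}{2} + \frac{T}{2}$)
$x = 2648$ ($x = \left(840 - -1667\right) - -141 = \left(840 + 1667\right) + 141 = 2507 + 141 = 2648$)
$\sqrt{x + \frac{1}{-21507 + \frac{1}{O{\left(210 \right)} + D{\left(7,177 \right)}}}} = \sqrt{2648 + \frac{1}{-21507 + \frac{1}{\left(- \frac{175}{2} + \frac{1}{2} \cdot 210\right) + 7}}} = \sqrt{2648 + \frac{1}{-21507 + \frac{1}{\left(- \frac{175}{2} + 105\right) + 7}}} = \sqrt{2648 + \frac{1}{-21507 + \frac{1}{\frac{35}{2} + 7}}} = \sqrt{2648 + \frac{1}{-21507 + \frac{1}{\frac{49}{2}}}} = \sqrt{2648 + \frac{1}{-21507 + \frac{2}{49}}} = \sqrt{2648 + \frac{1}{- \frac{1053841}{49}}} = \sqrt{2648 - \frac{49}{1053841}} = \sqrt{\frac{2790570919}{1053841}} = \frac{\sqrt{2940818047849879}}{1053841}$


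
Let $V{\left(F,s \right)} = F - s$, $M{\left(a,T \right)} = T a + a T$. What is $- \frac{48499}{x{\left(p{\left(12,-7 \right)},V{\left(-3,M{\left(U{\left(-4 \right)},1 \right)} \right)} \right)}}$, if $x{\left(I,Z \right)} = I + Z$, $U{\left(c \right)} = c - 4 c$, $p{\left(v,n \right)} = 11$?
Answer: $\frac{48499}{16} \approx 3031.2$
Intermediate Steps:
$U{\left(c \right)} = - 3 c$
$M{\left(a,T \right)} = 2 T a$ ($M{\left(a,T \right)} = T a + T a = 2 T a$)
$- \frac{48499}{x{\left(p{\left(12,-7 \right)},V{\left(-3,M{\left(U{\left(-4 \right)},1 \right)} \right)} \right)}} = - \frac{48499}{11 - \left(3 + 2 \cdot 1 \left(\left(-3\right) \left(-4\right)\right)\right)} = - \frac{48499}{11 - \left(3 + 2 \cdot 1 \cdot 12\right)} = - \frac{48499}{11 - 27} = - \frac{48499}{-16} = \left(-48499\right) \left(- \frac{1}{16}\right) = \frac{48499}{16}$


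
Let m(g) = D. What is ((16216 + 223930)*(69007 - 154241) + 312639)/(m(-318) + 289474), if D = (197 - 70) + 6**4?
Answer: -20468291525/290897 ≈ -70363.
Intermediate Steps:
D = 1423 (D = 127 + 1296 = 1423)
m(g) = 1423
((16216 + 223930)*(69007 - 154241) + 312639)/(m(-318) + 289474) = ((16216 + 223930)*(69007 - 154241) + 312639)/(1423 + 289474) = (240146*(-85234) + 312639)/290897 = (-20468604164 + 312639)*(1/290897) = -20468291525*1/290897 = -20468291525/290897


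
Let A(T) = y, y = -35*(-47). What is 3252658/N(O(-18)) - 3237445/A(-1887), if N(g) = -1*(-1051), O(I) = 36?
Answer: 389613543/345779 ≈ 1126.8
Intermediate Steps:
y = 1645
A(T) = 1645
N(g) = 1051
3252658/N(O(-18)) - 3237445/A(-1887) = 3252658/1051 - 3237445/1645 = 3252658*(1/1051) - 3237445*1/1645 = 3252658/1051 - 647489/329 = 389613543/345779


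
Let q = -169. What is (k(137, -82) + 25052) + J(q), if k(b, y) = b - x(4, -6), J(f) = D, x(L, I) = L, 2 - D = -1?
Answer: 25188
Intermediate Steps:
D = 3 (D = 2 - 1*(-1) = 2 + 1 = 3)
J(f) = 3
k(b, y) = -4 + b (k(b, y) = b - 1*4 = b - 4 = -4 + b)
(k(137, -82) + 25052) + J(q) = ((-4 + 137) + 25052) + 3 = (133 + 25052) + 3 = 25185 + 3 = 25188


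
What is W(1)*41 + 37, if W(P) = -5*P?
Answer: -168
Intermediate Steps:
W(1)*41 + 37 = -5*1*41 + 37 = -5*41 + 37 = -205 + 37 = -168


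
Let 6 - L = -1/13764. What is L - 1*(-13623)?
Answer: 187589557/13764 ≈ 13629.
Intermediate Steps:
L = 82585/13764 (L = 6 - (-1)/13764 = 6 - 1*(-1/13764) = 6 + 1/13764 = 82585/13764 ≈ 6.0001)
L - 1*(-13623) = 82585/13764 - 1*(-13623) = 82585/13764 + 13623 = 187589557/13764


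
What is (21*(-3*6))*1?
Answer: -378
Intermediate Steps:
(21*(-3*6))*1 = (21*(-18))*1 = -378*1 = -378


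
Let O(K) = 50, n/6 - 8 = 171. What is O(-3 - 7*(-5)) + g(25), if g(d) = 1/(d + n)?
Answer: 54951/1099 ≈ 50.001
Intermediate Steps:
n = 1074 (n = 48 + 6*171 = 48 + 1026 = 1074)
g(d) = 1/(1074 + d) (g(d) = 1/(d + 1074) = 1/(1074 + d))
O(-3 - 7*(-5)) + g(25) = 50 + 1/(1074 + 25) = 50 + 1/1099 = 54951/1099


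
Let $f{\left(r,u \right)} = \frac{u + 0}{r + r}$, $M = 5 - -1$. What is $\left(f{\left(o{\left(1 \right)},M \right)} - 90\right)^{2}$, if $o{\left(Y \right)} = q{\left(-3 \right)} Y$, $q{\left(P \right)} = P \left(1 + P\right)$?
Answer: $\frac{32041}{4} \approx 8010.3$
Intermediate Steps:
$o{\left(Y \right)} = 6 Y$ ($o{\left(Y \right)} = - 3 \left(1 - 3\right) Y = \left(-3\right) \left(-2\right) Y = 6 Y$)
$M = 6$ ($M = 5 + 1 = 6$)
$f{\left(r,u \right)} = \frac{u}{2 r}$
$\left(f{\left(o{\left(1 \right)},M \right)} - 90\right)^{2} = \left(\frac{1}{2} \cdot 6 \frac{1}{6 \cdot 1} - 90\right)^{2} = \left(\frac{1}{2} \cdot 6 \cdot \frac{1}{6} - 90\right)^{2} = \left(\frac{1}{2} - 90\right)^{2} = \left(- \frac{179}{2}\right)^{2} = \frac{32041}{4}$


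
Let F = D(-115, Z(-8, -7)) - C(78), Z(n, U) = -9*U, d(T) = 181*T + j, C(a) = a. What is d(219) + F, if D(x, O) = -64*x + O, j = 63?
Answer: 47047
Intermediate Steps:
d(T) = 63 + 181*T (d(T) = 181*T + 63 = 63 + 181*T)
D(x, O) = O - 64*x
F = 7345 (F = (-9*(-7) - 64*(-115)) - 1*78 = (63 + 7360) - 78 = 7423 - 78 = 7345)
d(219) + F = (63 + 181*219) + 7345 = (63 + 39639) + 7345 = 39702 + 7345 = 47047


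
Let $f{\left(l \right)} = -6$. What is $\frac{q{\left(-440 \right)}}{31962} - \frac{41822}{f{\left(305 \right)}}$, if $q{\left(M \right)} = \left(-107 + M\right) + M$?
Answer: $\frac{31826401}{4566} \approx 6970.3$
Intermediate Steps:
$q{\left(M \right)} = -107 + 2 M$
$\frac{q{\left(-440 \right)}}{31962} - \frac{41822}{f{\left(305 \right)}} = \frac{-107 + 2 \left(-440\right)}{31962} - \frac{41822}{-6} = \left(-107 - 880\right) \frac{1}{31962} - - \frac{20911}{3} = \left(-987\right) \frac{1}{31962} + \frac{20911}{3} = - \frac{47}{1522} + \frac{20911}{3} = \frac{31826401}{4566}$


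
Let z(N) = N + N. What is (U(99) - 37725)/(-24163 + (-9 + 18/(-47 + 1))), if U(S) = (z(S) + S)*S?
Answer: 191406/555965 ≈ 0.34428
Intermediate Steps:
z(N) = 2*N
U(S) = 3*S² (U(S) = (2*S + S)*S = (3*S)*S = 3*S²)
(U(99) - 37725)/(-24163 + (-9 + 18/(-47 + 1))) = (3*99² - 37725)/(-24163 + (-9 + 18/(-47 + 1))) = (3*9801 - 37725)/(-24163 + (-9 + 18/(-46))) = (29403 - 37725)/(-24163 + (-9 - 1/46*18)) = -8322/(-24163 + (-9 - 9/23)) = -8322/(-24163 - 216/23) = -8322/(-555965/23) = -8322*(-23/555965) = 191406/555965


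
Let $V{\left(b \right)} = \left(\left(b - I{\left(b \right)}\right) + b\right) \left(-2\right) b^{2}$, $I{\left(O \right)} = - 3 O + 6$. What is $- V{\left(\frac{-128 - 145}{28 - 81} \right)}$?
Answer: $\frac{156063726}{148877} \approx 1048.3$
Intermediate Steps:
$I{\left(O \right)} = 6 - 3 O$
$V{\left(b \right)} = b^{2} \left(12 - 10 b\right)$ ($V{\left(b \right)} = \left(\left(b - \left(6 - 3 b\right)\right) + b\right) \left(-2\right) b^{2} = \left(\left(b + \left(-6 + 3 b\right)\right) + b\right) \left(-2\right) b^{2} = \left(\left(-6 + 4 b\right) + b\right) \left(-2\right) b^{2} = \left(-6 + 5 b\right) \left(-2\right) b^{2} = \left(12 - 10 b\right) b^{2} = b^{2} \left(12 - 10 b\right)$)
$- V{\left(\frac{-128 - 145}{28 - 81} \right)} = - \left(\frac{-128 - 145}{28 - 81}\right)^{2} \left(12 - 10 \frac{-128 - 145}{28 - 81}\right) = - \left(- \frac{273}{-53}\right)^{2} \left(12 - 10 \left(- \frac{273}{-53}\right)\right) = - \left(\left(-273\right) \left(- \frac{1}{53}\right)\right)^{2} \left(12 - 10 \left(\left(-273\right) \left(- \frac{1}{53}\right)\right)\right) = - \left(\frac{273}{53}\right)^{2} \left(12 - \frac{2730}{53}\right) = - \frac{74529 \left(12 - \frac{2730}{53}\right)}{2809} = - \frac{74529 \left(-2094\right)}{2809 \cdot 53} = \left(-1\right) \left(- \frac{156063726}{148877}\right) = \frac{156063726}{148877}$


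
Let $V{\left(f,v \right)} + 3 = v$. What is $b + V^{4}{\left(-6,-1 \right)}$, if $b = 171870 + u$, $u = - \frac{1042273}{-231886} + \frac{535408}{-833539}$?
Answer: $\frac{33270294883956463}{193286024554} \approx 1.7213 \cdot 10^{5}$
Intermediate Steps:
$u = \frac{744621574659}{193286024554}$ ($u = \left(-1042273\right) \left(- \frac{1}{231886}\right) + 535408 \left(- \frac{1}{833539}\right) = \frac{1042273}{231886} - \frac{535408}{833539} = \frac{744621574659}{193286024554} \approx 3.8524$)
$V{\left(f,v \right)} = -3 + v$
$b = \frac{33220813661670639}{193286024554}$ ($b = 171870 + \frac{744621574659}{193286024554} = \frac{33220813661670639}{193286024554} \approx 1.7187 \cdot 10^{5}$)
$b + V^{4}{\left(-6,-1 \right)} = \frac{33220813661670639}{193286024554} + \left(-3 - 1\right)^{4} = \frac{33220813661670639}{193286024554} + \left(-4\right)^{4} = \frac{33220813661670639}{193286024554} + 256 = \frac{33270294883956463}{193286024554}$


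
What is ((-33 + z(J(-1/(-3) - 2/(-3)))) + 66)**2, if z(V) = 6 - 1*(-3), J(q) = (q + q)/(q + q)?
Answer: 1764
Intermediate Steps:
J(q) = 1 (J(q) = (2*q)/((2*q)) = (2*q)*(1/(2*q)) = 1)
z(V) = 9 (z(V) = 6 + 3 = 9)
((-33 + z(J(-1/(-3) - 2/(-3)))) + 66)**2 = ((-33 + 9) + 66)**2 = (-24 + 66)**2 = 42**2 = 1764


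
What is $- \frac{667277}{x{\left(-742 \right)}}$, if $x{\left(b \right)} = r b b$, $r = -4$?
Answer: $\frac{667277}{2202256} \approx 0.303$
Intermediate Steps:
$x{\left(b \right)} = - 4 b^{2}$ ($x{\left(b \right)} = - 4 b b = - 4 b^{2}$)
$- \frac{667277}{x{\left(-742 \right)}} = - \frac{667277}{\left(-4\right) \left(-742\right)^{2}} = - \frac{667277}{\left(-4\right) 550564} = - \frac{667277}{-2202256} = \left(-667277\right) \left(- \frac{1}{2202256}\right) = \frac{667277}{2202256}$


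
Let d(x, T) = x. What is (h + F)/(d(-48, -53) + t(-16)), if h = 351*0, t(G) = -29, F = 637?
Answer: -91/11 ≈ -8.2727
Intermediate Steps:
h = 0
(h + F)/(d(-48, -53) + t(-16)) = (0 + 637)/(-48 - 29) = 637/(-77) = 637*(-1/77) = -91/11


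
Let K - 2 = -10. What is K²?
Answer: 64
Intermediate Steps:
K = -8 (K = 2 - 10 = -8)
K² = (-8)² = 64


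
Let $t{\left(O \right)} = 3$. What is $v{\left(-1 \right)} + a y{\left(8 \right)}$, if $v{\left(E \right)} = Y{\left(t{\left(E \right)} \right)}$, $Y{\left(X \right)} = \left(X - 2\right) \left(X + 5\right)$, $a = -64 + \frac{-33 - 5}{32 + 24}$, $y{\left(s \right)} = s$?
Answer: $- \frac{3566}{7} \approx -509.43$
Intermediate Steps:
$a = - \frac{1811}{28}$ ($a = -64 - \frac{38}{56} = -64 - \frac{19}{28} = - \frac{1811}{28} \approx -64.679$)
$Y{\left(X \right)} = \left(-2 + X\right) \left(5 + X\right)$
$v{\left(E \right)} = 8$ ($v{\left(E \right)} = -10 + 3^{2} + 3 \cdot 3 = -10 + 9 + 9 = 8$)
$v{\left(-1 \right)} + a y{\left(8 \right)} = 8 - \frac{3622}{7} = - \frac{3566}{7}$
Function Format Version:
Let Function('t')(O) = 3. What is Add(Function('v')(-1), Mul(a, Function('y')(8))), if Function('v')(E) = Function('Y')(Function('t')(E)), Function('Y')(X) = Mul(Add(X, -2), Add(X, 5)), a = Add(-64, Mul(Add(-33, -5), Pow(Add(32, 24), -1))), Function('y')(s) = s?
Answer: Rational(-3566, 7) ≈ -509.43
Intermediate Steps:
a = Rational(-1811, 28) (a = Add(-64, Mul(-38, Pow(56, -1))) = Add(-64, Mul(-38, Rational(1, 56))) = Add(-64, Rational(-19, 28)) = Rational(-1811, 28) ≈ -64.679)
Function('Y')(X) = Mul(Add(-2, X), Add(5, X))
Function('v')(E) = 8 (Function('v')(E) = Add(-10, Pow(3, 2), Mul(3, 3)) = Add(-10, 9, 9) = 8)
Add(Function('v')(-1), Mul(a, Function('y')(8))) = Add(8, Mul(Rational(-1811, 28), 8)) = Add(8, Rational(-3622, 7)) = Rational(-3566, 7)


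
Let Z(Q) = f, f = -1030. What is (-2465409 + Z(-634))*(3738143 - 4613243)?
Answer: 2158380768900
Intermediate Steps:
Z(Q) = -1030
(-2465409 + Z(-634))*(3738143 - 4613243) = (-2465409 - 1030)*(3738143 - 4613243) = -2466439*(-875100) = 2158380768900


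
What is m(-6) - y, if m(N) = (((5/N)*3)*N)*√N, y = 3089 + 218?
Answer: -3307 + 15*I*√6 ≈ -3307.0 + 36.742*I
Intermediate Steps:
y = 3307
m(N) = 15*√N (m(N) = ((15/N)*N)*√N = 15*√N)
m(-6) - y = 15*√(-6) - 1*3307 = 15*(I*√6) - 3307 = 15*I*√6 - 3307 = -3307 + 15*I*√6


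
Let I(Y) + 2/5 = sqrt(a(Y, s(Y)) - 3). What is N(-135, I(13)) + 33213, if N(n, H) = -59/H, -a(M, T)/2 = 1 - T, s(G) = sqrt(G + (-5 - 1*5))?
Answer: 33213 + 59/(2/5 - I*sqrt(5 - 2*sqrt(3))) ≈ 33227.0 + 43.115*I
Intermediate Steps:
s(G) = sqrt(-10 + G) (s(G) = sqrt(G + (-5 - 5)) = sqrt(G - 10) = sqrt(-10 + G))
a(M, T) = -2 + 2*T (a(M, T) = -2*(1 - T) = -2 + 2*T)
I(Y) = -2/5 + sqrt(-5 + 2*sqrt(-10 + Y)) (I(Y) = -2/5 + sqrt((-2 + 2*sqrt(-10 + Y)) - 3) = -2/5 + sqrt(-5 + 2*sqrt(-10 + Y)))
N(-135, I(13)) + 33213 = -59/(-2/5 + sqrt(-5 + 2*sqrt(-10 + 13))) + 33213 = -59/(-2/5 + sqrt(-5 + 2*sqrt(3))) + 33213 = 33213 - 59/(-2/5 + sqrt(-5 + 2*sqrt(3)))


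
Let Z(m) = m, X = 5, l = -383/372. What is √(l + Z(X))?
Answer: √137361/186 ≈ 1.9926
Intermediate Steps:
l = -383/372 (l = -383*1/372 = -383/372 ≈ -1.0296)
√(l + Z(X)) = √(-383/372 + 5) = √(1477/372) = √137361/186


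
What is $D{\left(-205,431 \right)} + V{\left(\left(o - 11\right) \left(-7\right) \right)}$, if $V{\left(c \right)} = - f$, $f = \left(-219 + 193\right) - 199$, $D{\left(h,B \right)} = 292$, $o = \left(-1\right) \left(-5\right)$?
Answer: $517$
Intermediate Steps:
$o = 5$
$f = -225$ ($f = -26 - 199 = -225$)
$V{\left(c \right)} = 225$ ($V{\left(c \right)} = \left(-1\right) \left(-225\right) = 225$)
$D{\left(-205,431 \right)} + V{\left(\left(o - 11\right) \left(-7\right) \right)} = 292 + 225 = 517$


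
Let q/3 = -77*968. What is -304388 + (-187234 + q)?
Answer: -715230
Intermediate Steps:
q = -223608 (q = 3*(-77*968) = 3*(-74536) = -223608)
-304388 + (-187234 + q) = -304388 + (-187234 - 223608) = -304388 - 410842 = -715230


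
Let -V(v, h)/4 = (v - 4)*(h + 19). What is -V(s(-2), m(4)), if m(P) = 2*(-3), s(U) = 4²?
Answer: 624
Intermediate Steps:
s(U) = 16
m(P) = -6
V(v, h) = -4*(-4 + v)*(19 + h) (V(v, h) = -4*(v - 4)*(h + 19) = -4*(-4 + v)*(19 + h))
-V(s(-2), m(4)) = -(304 - 76*16 + 16*(-6) - 4*(-6)*16) = -(304 - 1216 - 96 + 384) = -1*(-624) = 624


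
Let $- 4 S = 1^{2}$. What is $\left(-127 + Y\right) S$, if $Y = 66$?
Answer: $\frac{61}{4} \approx 15.25$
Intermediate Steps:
$S = - \frac{1}{4}$ ($S = - \frac{1^{2}}{4} = \left(- \frac{1}{4}\right) 1 = - \frac{1}{4} \approx -0.25$)
$\left(-127 + Y\right) S = \left(-127 + 66\right) \left(- \frac{1}{4}\right) = \left(-61\right) \left(- \frac{1}{4}\right) = \frac{61}{4}$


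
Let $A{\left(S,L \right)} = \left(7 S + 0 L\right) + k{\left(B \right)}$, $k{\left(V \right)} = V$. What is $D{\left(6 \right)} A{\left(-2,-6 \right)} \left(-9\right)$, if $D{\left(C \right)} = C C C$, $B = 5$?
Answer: $17496$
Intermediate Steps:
$A{\left(S,L \right)} = 5 + 7 S$ ($A{\left(S,L \right)} = \left(7 S + 0 L\right) + 5 = \left(7 S + 0\right) + 5 = 7 S + 5 = 5 + 7 S$)
$D{\left(C \right)} = C^{3}$ ($D{\left(C \right)} = C^{2} C = C^{3}$)
$D{\left(6 \right)} A{\left(-2,-6 \right)} \left(-9\right) = 6^{3} \left(5 + 7 \left(-2\right)\right) \left(-9\right) = 216 \left(5 - 14\right) \left(-9\right) = 216 \left(-9\right) \left(-9\right) = \left(-1944\right) \left(-9\right) = 17496$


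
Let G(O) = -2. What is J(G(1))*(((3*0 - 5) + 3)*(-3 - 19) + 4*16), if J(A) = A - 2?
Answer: -432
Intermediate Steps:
J(A) = -2 + A
J(G(1))*(((3*0 - 5) + 3)*(-3 - 19) + 4*16) = (-2 - 2)*(((3*0 - 5) + 3)*(-3 - 19) + 4*16) = -4*(((0 - 5) + 3)*(-22) + 64) = -4*((-5 + 3)*(-22) + 64) = -4*(-2*(-22) + 64) = -4*(44 + 64) = -4*108 = -432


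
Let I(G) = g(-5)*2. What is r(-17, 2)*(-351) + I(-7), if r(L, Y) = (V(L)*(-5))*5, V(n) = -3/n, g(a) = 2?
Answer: 26393/17 ≈ 1552.5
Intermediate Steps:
I(G) = 4 (I(G) = 2*2 = 4)
r(L, Y) = 75/L (r(L, Y) = (-3/L*(-5))*5 = (15/L)*5 = 75/L)
r(-17, 2)*(-351) + I(-7) = (75/(-17))*(-351) + 4 = (75*(-1/17))*(-351) + 4 = -75/17*(-351) + 4 = 26325/17 + 4 = 26393/17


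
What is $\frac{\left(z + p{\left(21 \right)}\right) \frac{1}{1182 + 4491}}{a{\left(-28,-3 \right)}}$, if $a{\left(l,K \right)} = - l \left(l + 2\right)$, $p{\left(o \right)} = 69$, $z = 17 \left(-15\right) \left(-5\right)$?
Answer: $- \frac{8}{24583} \approx -0.00032543$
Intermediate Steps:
$z = 1275$ ($z = \left(-255\right) \left(-5\right) = 1275$)
$a{\left(l,K \right)} = - l \left(2 + l\right)$
$\frac{\left(z + p{\left(21 \right)}\right) \frac{1}{1182 + 4491}}{a{\left(-28,-3 \right)}} = \frac{\left(1275 + 69\right) \frac{1}{1182 + 4491}}{\left(-1\right) \left(-28\right) \left(2 - 28\right)} = \frac{1344 \cdot \frac{1}{5673}}{\left(-1\right) \left(-28\right) \left(-26\right)} = \frac{1344 \cdot \frac{1}{5673}}{-728} = \frac{448}{1891} \left(- \frac{1}{728}\right) = - \frac{8}{24583}$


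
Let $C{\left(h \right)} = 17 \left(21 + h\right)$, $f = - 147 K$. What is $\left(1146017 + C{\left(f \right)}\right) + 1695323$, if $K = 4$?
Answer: $2831701$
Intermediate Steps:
$f = -588$ ($f = \left(-147\right) 4 = -588$)
$C{\left(h \right)} = 357 + 17 h$
$\left(1146017 + C{\left(f \right)}\right) + 1695323 = \left(1146017 + \left(357 + 17 \left(-588\right)\right)\right) + 1695323 = \left(1146017 + \left(357 - 9996\right)\right) + 1695323 = \left(1146017 - 9639\right) + 1695323 = 1136378 + 1695323 = 2831701$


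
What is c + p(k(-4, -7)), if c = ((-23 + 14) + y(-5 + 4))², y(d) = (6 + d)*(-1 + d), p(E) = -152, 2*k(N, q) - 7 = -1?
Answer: 209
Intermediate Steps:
k(N, q) = 3 (k(N, q) = 7/2 + (½)*(-1) = 7/2 - ½ = 3)
y(d) = (-1 + d)*(6 + d)
c = 361 (c = ((-23 + 14) + (-6 + (-5 + 4)² + 5*(-5 + 4)))² = (-9 + (-6 + (-1)² + 5*(-1)))² = (-9 + (-6 + 1 - 5))² = (-9 - 10)² = (-19)² = 361)
c + p(k(-4, -7)) = 361 - 152 = 209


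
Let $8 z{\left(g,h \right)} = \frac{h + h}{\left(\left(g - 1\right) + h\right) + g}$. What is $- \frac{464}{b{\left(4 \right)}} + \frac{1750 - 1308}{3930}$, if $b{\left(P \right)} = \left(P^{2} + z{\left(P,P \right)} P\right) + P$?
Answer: $- \frac{623741}{27510} \approx -22.673$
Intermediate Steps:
$z{\left(g,h \right)} = \frac{h}{4 \left(-1 + h + 2 g\right)}$ ($z{\left(g,h \right)} = \frac{\left(h + h\right) \frac{1}{\left(\left(g - 1\right) + h\right) + g}}{8} = \frac{2 h \frac{1}{\left(\left(-1 + g\right) + h\right) + g}}{8} = \frac{2 h \frac{1}{\left(-1 + g + h\right) + g}}{8} = \frac{2 h \frac{1}{-1 + h + 2 g}}{8} = \frac{h}{4 \left(-1 + h + 2 g\right)}$)
$b{\left(P \right)} = P + P^{2} + \frac{P^{2}}{4 \left(-1 + 3 P\right)}$ ($b{\left(P \right)} = \left(P^{2} + \frac{P}{4 \left(-1 + P + 2 P\right)} P\right) + P = \left(P^{2} + \frac{P}{4 \left(-1 + 3 P\right)} P\right) + P = \left(P^{2} + \frac{P^{2}}{4 \left(-1 + 3 P\right)}\right) + P = P + P^{2} + \frac{P^{2}}{4 \left(-1 + 3 P\right)}$)
$- \frac{464}{b{\left(4 \right)}} + \frac{1750 - 1308}{3930} = - \frac{464}{\frac{1}{4} \cdot 4 \frac{1}{-1 + 3 \cdot 4} \left(-4 + 9 \cdot 4 + 12 \cdot 4^{2}\right)} + \frac{1750 - 1308}{3930} = - \frac{464}{\frac{1}{4} \cdot 4 \frac{1}{-1 + 12} \left(-4 + 36 + 12 \cdot 16\right)} + 442 \cdot \frac{1}{3930} = - \frac{464}{\frac{1}{4} \cdot 4 \cdot \frac{1}{11} \left(-4 + 36 + 192\right)} + \frac{221}{1965} = - \frac{464}{\frac{1}{4} \cdot 4 \cdot \frac{1}{11} \cdot 224} + \frac{221}{1965} = - \frac{464}{\frac{224}{11}} + \frac{221}{1965} = \left(-464\right) \frac{11}{224} + \frac{221}{1965} = - \frac{319}{14} + \frac{221}{1965} = - \frac{623741}{27510}$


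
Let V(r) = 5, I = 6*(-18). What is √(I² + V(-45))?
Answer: √11669 ≈ 108.02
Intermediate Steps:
I = -108
√(I² + V(-45)) = √((-108)² + 5) = √(11664 + 5) = √11669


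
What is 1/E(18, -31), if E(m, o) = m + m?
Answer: 1/36 ≈ 0.027778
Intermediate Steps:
E(m, o) = 2*m
1/E(18, -31) = 1/(2*18) = 1/36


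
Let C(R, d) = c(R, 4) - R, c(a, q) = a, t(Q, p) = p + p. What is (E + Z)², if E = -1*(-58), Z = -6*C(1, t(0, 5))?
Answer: 3364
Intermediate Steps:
t(Q, p) = 2*p
C(R, d) = 0 (C(R, d) = R - R = 0)
Z = 0 (Z = -6*0 = 0)
E = 58
(E + Z)² = (58 + 0)² = 58² = 3364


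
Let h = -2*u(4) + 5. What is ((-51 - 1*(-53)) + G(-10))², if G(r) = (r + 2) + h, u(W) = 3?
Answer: 49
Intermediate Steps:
h = -1 (h = -2*3 + 5 = -6 + 5 = -1)
G(r) = 1 + r (G(r) = (r + 2) - 1 = (2 + r) - 1 = 1 + r)
((-51 - 1*(-53)) + G(-10))² = ((-51 - 1*(-53)) + (1 - 10))² = ((-51 + 53) - 9)² = (2 - 9)² = (-7)² = 49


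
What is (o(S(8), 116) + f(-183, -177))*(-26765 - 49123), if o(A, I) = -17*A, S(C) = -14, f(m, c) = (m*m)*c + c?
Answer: 449825512896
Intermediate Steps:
f(m, c) = c + c*m² (f(m, c) = m²*c + c = c*m² + c = c + c*m²)
(o(S(8), 116) + f(-183, -177))*(-26765 - 49123) = (-17*(-14) - 177*(1 + (-183)²))*(-26765 - 49123) = (238 - 177*(1 + 33489))*(-75888) = (238 - 177*33490)*(-75888) = (238 - 5927730)*(-75888) = -5927492*(-75888) = 449825512896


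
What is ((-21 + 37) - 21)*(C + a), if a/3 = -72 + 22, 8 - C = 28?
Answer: 850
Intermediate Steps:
C = -20 (C = 8 - 1*28 = 8 - 28 = -20)
a = -150 (a = 3*(-72 + 22) = 3*(-50) = -150)
((-21 + 37) - 21)*(C + a) = ((-21 + 37) - 21)*(-20 - 150) = (16 - 21)*(-170) = -5*(-170) = 850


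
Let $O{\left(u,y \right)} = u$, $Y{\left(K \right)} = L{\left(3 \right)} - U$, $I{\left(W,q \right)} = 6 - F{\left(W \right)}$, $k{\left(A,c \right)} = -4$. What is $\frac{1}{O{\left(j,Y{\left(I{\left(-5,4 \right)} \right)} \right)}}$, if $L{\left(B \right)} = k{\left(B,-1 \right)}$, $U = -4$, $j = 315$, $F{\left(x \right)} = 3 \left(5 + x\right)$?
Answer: $\frac{1}{315} \approx 0.0031746$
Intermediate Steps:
$F{\left(x \right)} = 15 + 3 x$
$L{\left(B \right)} = -4$
$I{\left(W,q \right)} = -9 - 3 W$ ($I{\left(W,q \right)} = 6 - \left(15 + 3 W\right) = -9 - 3 W$)
$Y{\left(K \right)} = 0$ ($Y{\left(K \right)} = -4 - -4 = -4 + 4 = 0$)
$\frac{1}{O{\left(j,Y{\left(I{\left(-5,4 \right)} \right)} \right)}} = \frac{1}{315}$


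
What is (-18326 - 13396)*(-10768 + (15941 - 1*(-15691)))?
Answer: -661847808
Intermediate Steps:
(-18326 - 13396)*(-10768 + (15941 - 1*(-15691))) = -31722*(-10768 + (15941 + 15691)) = -31722*(-10768 + 31632) = -31722*20864 = -661847808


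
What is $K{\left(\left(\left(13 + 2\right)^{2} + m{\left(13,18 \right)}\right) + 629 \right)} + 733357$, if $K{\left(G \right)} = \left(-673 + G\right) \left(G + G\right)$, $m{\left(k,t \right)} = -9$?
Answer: $1024037$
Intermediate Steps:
$K{\left(G \right)} = 2 G \left(-673 + G\right)$ ($K{\left(G \right)} = \left(-673 + G\right) 2 G = 2 G \left(-673 + G\right)$)
$K{\left(\left(\left(13 + 2\right)^{2} + m{\left(13,18 \right)}\right) + 629 \right)} + 733357 = 2 \left(\left(\left(13 + 2\right)^{2} - 9\right) + 629\right) \left(-673 + \left(\left(\left(13 + 2\right)^{2} - 9\right) + 629\right)\right) + 733357 = 2 \left(\left(15^{2} - 9\right) + 629\right) \left(-673 + \left(\left(15^{2} - 9\right) + 629\right)\right) + 733357 = 2 \left(\left(225 - 9\right) + 629\right) \left(-673 + \left(\left(225 - 9\right) + 629\right)\right) + 733357 = 2 \left(216 + 629\right) \left(-673 + \left(216 + 629\right)\right) + 733357 = 2 \cdot 845 \left(-673 + 845\right) + 733357 = 2 \cdot 845 \cdot 172 + 733357 = 290680 + 733357 = 1024037$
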